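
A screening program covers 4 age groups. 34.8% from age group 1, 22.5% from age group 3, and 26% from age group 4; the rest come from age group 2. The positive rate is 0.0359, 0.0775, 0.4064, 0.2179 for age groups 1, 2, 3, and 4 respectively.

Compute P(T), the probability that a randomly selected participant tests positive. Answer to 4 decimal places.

P(2) = 1 − (0.348 + 0.225 + 0.26) = 0.167.
P(T) = P(T|1)·P(1) + P(T|2)·P(2) + P(T|3)·P(3) + P(T|4)·P(4)
      = 0.0359·0.348 + 0.0775·0.167 + 0.4064·0.225 + 0.2179·0.26
      = 0.0124932 + 0.0129425 + 0.09144 + 0.056654 = 0.1735297

0.1735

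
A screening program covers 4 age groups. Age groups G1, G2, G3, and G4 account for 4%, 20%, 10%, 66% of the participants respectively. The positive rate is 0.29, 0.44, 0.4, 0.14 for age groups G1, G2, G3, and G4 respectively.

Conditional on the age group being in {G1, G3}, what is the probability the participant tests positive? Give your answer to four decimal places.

Let S = {G1, G3}.
P(S) = 0.04 + 0.1 = 0.14.
P(T ∩ S) = 0.29·0.04 + 0.4·0.1 = 0.0116 + 0.04 = 0.0516.
P(T | S) = 0.0516 / 0.14 = 0.368571…

0.3686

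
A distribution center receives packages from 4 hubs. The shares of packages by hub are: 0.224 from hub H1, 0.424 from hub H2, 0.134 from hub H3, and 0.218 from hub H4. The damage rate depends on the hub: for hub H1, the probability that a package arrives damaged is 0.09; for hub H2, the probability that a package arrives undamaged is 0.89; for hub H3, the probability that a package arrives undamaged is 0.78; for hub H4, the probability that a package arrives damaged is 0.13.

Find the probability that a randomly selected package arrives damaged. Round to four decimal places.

P(D) ≈ 0.1246

P(D|H2) = 1 − 0.89 = 0.11.
P(D|H3) = 1 − 0.78 = 0.22.
P(D) = P(D|H1)·P(H1) + P(D|H2)·P(H2) + P(D|H3)·P(H3) + P(D|H4)·P(H4)
      = 0.09·0.224 + 0.11·0.424 + 0.22·0.134 + 0.13·0.218
      = 0.02016 + 0.04664 + 0.02948 + 0.02834 = 0.12462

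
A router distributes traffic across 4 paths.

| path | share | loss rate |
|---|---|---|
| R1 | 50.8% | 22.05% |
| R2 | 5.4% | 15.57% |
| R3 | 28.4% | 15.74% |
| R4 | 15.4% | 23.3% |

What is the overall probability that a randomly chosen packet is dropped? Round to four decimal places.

0.2010

Summing over the partition,
P(L) = P(L|R1)·P(R1) + P(L|R2)·P(R2) + P(L|R3)·P(R3) + P(L|R4)·P(R4)
      = 0.2205·0.508 + 0.1557·0.054 + 0.1574·0.284 + 0.233·0.154
      = 0.112014 + 0.0084078 + 0.0447016 + 0.035882 = 0.2010054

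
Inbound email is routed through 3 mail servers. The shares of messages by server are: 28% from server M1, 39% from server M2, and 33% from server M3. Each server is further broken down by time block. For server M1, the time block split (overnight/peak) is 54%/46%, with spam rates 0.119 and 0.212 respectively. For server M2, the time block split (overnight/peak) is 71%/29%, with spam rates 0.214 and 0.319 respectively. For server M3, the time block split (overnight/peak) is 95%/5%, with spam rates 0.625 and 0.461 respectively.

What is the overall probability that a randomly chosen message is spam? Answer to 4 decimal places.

P(S|M1) = 0.54·0.119 + 0.46·0.212 = 0.06426 + 0.09752 = 0.16178
P(S|M2) = 0.71·0.214 + 0.29·0.319 = 0.15194 + 0.09251 = 0.24445
P(S|M3) = 0.95·0.625 + 0.05·0.461 = 0.59375 + 0.02305 = 0.6168
By total probability over the outer partition,
P(S) = 0.28·0.16178 + 0.39·0.24445 + 0.33·0.6168
      = 0.0452984 + 0.0953355 + 0.203544 = 0.3441779

P(S) ≈ 0.3442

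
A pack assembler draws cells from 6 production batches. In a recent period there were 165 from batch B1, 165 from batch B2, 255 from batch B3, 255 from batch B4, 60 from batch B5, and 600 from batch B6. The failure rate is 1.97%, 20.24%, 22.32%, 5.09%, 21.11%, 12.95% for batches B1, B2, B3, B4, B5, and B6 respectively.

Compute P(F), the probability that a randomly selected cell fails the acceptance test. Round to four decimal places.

Total: 165 + 165 + 255 + 255 + 60 + 600 = 1500.
P(B1) = 165/1500 = 0.11. P(B2) = 165/1500 = 0.11. P(B3) = 255/1500 = 0.17. P(B4) = 255/1500 = 0.17. P(B5) = 60/1500 = 0.04. P(B6) = 600/1500 = 0.4.
Using total probability over the partition,
P(F) = P(F|B1)·P(B1) + P(F|B2)·P(B2) + P(F|B3)·P(B3) + P(F|B4)·P(B4) + P(F|B5)·P(B5) + P(F|B6)·P(B6)
      = 0.0197·0.11 + 0.2024·0.11 + 0.2232·0.17 + 0.0509·0.17 + 0.2111·0.04 + 0.1295·0.4
      = 0.002167 + 0.022264 + 0.037944 + 0.008653 + 0.008444 + 0.0518 = 0.131272

P(F) ≈ 0.1313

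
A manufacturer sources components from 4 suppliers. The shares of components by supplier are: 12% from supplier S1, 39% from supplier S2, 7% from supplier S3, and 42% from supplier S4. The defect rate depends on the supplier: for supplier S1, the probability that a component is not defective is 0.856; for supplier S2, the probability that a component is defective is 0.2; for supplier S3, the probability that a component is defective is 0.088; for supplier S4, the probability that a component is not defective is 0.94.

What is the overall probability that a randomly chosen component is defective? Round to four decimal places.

P(D|S1) = 1 − 0.856 = 0.144.
P(D|S4) = 1 − 0.94 = 0.06.
P(D) = P(D|S1)·P(S1) + P(D|S2)·P(S2) + P(D|S3)·P(S3) + P(D|S4)·P(S4)
      = 0.144·0.12 + 0.2·0.39 + 0.088·0.07 + 0.06·0.42
      = 0.01728 + 0.078 + 0.00616 + 0.0252 = 0.12664

0.1266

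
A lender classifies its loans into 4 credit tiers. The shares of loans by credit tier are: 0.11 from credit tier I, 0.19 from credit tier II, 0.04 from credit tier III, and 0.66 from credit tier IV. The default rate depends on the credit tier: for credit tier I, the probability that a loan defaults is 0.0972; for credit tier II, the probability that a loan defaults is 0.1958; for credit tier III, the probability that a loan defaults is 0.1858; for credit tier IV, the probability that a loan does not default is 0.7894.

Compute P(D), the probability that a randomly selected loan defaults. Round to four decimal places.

0.1943

P(D|IV) = 1 − 0.7894 = 0.2106.
P(D) = P(D|I)·P(I) + P(D|II)·P(II) + P(D|III)·P(III) + P(D|IV)·P(IV)
      = 0.0972·0.11 + 0.1958·0.19 + 0.1858·0.04 + 0.2106·0.66
      = 0.010692 + 0.037202 + 0.007432 + 0.138996 = 0.194322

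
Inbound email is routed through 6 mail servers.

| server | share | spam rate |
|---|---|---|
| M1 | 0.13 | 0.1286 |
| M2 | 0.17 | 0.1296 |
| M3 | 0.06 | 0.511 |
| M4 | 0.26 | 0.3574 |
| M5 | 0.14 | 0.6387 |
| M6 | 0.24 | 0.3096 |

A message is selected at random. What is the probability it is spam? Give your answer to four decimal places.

P(S) ≈ 0.3261

P(S) = P(S|M1)·P(M1) + P(S|M2)·P(M2) + P(S|M3)·P(M3) + P(S|M4)·P(M4) + P(S|M5)·P(M5) + P(S|M6)·P(M6)
      = 0.1286·0.13 + 0.1296·0.17 + 0.511·0.06 + 0.3574·0.26 + 0.6387·0.14 + 0.3096·0.24
      = 0.016718 + 0.022032 + 0.03066 + 0.092924 + 0.089418 + 0.074304 = 0.326056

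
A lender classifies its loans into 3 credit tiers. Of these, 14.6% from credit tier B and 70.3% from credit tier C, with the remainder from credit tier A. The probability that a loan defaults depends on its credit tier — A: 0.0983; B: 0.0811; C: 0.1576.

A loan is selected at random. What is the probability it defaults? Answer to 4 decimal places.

P(D) ≈ 0.1375

P(A) = 1 − (0.146 + 0.703) = 0.151.
P(D) = P(D|A)·P(A) + P(D|B)·P(B) + P(D|C)·P(C)
      = 0.0983·0.151 + 0.0811·0.146 + 0.1576·0.703
      = 0.0148433 + 0.0118406 + 0.1107928 = 0.1374767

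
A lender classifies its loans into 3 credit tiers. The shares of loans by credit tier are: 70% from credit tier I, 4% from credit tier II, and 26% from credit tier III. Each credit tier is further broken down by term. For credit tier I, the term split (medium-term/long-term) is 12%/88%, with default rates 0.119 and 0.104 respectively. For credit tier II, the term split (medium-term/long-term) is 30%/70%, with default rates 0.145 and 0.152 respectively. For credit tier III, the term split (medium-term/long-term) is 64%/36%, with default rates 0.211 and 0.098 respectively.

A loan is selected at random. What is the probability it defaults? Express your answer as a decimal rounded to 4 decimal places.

P(D|I) = 0.12·0.119 + 0.88·0.104 = 0.01428 + 0.09152 = 0.1058
P(D|II) = 0.3·0.145 + 0.7·0.152 = 0.0435 + 0.1064 = 0.1499
P(D|III) = 0.64·0.211 + 0.36·0.098 = 0.13504 + 0.03528 = 0.17032
By total probability over the outer partition,
P(D) = 0.7·0.1058 + 0.04·0.1499 + 0.26·0.17032
      = 0.07406 + 0.005996 + 0.0442832 = 0.1243392

0.1243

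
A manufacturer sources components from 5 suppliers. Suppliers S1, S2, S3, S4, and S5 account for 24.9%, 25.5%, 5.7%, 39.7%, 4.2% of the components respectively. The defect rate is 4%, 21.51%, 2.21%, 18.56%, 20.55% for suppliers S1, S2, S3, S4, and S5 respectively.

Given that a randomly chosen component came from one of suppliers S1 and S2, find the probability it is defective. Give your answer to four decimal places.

Let S = {S1, S2}.
P(S) = 0.249 + 0.255 = 0.504.
P(D ∩ S) = 0.04·0.249 + 0.2151·0.255 = 0.00996 + 0.0548505 = 0.0648105.
P(D | S) = 0.0648105 / 0.504 = 0.128592…

P(D|S) ≈ 0.1286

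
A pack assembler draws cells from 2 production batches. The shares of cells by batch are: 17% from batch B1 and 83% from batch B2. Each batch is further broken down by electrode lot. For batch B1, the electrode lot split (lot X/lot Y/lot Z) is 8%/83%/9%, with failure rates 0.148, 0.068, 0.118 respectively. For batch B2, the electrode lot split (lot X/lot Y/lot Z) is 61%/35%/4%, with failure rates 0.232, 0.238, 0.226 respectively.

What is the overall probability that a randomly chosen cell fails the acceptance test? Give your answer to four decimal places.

P(F|B1) = 0.08·0.148 + 0.83·0.068 + 0.09·0.118 = 0.01184 + 0.05644 + 0.01062 = 0.0789
P(F|B2) = 0.61·0.232 + 0.35·0.238 + 0.04·0.226 = 0.14152 + 0.0833 + 0.00904 = 0.23386
By total probability over the outer partition,
P(F) = 0.17·0.0789 + 0.83·0.23386
      = 0.013413 + 0.1941038 = 0.2075168

0.2075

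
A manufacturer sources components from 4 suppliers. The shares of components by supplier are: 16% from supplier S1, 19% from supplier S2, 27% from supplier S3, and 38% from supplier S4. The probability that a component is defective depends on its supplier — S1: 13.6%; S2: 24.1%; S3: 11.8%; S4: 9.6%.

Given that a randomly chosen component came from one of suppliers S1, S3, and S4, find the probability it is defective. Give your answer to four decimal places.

Let S = {S1, S3, S4}.
P(S) = 0.16 + 0.27 + 0.38 = 0.81.
P(D ∩ S) = 0.136·0.16 + 0.118·0.27 + 0.096·0.38 = 0.02176 + 0.03186 + 0.03648 = 0.0901.
P(D | S) = 0.0901 / 0.81 = 0.111235…

P(D|S) ≈ 0.1112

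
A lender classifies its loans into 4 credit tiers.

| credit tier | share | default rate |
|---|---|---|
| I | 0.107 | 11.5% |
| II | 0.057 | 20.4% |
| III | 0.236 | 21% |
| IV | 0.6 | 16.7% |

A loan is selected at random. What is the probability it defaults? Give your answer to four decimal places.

Using total probability over the partition,
P(D) = P(D|I)·P(I) + P(D|II)·P(II) + P(D|III)·P(III) + P(D|IV)·P(IV)
      = 0.115·0.107 + 0.204·0.057 + 0.21·0.236 + 0.167·0.6
      = 0.012305 + 0.011628 + 0.04956 + 0.1002 = 0.173693

0.1737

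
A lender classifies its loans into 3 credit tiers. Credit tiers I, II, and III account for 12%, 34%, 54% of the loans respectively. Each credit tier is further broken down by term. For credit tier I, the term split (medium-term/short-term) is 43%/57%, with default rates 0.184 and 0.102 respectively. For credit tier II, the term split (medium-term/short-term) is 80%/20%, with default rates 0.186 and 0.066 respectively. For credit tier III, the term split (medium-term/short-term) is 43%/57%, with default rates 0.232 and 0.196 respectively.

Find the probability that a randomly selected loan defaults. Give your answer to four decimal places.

P(D|I) = 0.43·0.184 + 0.57·0.102 = 0.07912 + 0.05814 = 0.13726
P(D|II) = 0.8·0.186 + 0.2·0.066 = 0.1488 + 0.0132 = 0.162
P(D|III) = 0.43·0.232 + 0.57·0.196 = 0.09976 + 0.11172 = 0.21148
Then overall,
P(D) = 0.12·0.13726 + 0.34·0.162 + 0.54·0.21148
      = 0.0164712 + 0.05508 + 0.1141992 = 0.1857504

0.1858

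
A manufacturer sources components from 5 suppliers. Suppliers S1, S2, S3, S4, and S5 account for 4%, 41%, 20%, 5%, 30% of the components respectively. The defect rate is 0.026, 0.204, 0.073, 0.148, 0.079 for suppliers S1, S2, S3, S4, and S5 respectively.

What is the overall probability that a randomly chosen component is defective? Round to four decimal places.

0.1304

P(D) = P(D|S1)·P(S1) + P(D|S2)·P(S2) + P(D|S3)·P(S3) + P(D|S4)·P(S4) + P(D|S5)·P(S5)
      = 0.026·0.04 + 0.204·0.41 + 0.073·0.2 + 0.148·0.05 + 0.079·0.3
      = 0.00104 + 0.08364 + 0.0146 + 0.0074 + 0.0237 = 0.13038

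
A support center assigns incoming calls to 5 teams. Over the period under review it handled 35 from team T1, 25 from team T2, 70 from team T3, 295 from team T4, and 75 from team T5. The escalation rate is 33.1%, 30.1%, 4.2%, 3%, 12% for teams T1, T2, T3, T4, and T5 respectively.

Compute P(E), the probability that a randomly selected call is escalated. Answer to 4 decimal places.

0.0798

Total: 35 + 25 + 70 + 295 + 75 = 500.
P(T1) = 35/500 = 0.07. P(T2) = 25/500 = 0.05. P(T3) = 70/500 = 0.14. P(T4) = 295/500 = 0.59. P(T5) = 75/500 = 0.15.
Summing over the partition,
P(E) = P(E|T1)·P(T1) + P(E|T2)·P(T2) + P(E|T3)·P(T3) + P(E|T4)·P(T4) + P(E|T5)·P(T5)
      = 0.331·0.07 + 0.301·0.05 + 0.042·0.14 + 0.03·0.59 + 0.12·0.15
      = 0.02317 + 0.01505 + 0.00588 + 0.0177 + 0.018 = 0.0798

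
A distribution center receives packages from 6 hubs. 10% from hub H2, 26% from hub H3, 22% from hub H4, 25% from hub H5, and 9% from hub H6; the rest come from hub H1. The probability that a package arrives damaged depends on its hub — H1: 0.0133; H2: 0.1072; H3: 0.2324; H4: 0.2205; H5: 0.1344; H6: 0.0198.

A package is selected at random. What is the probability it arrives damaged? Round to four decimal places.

P(H1) = 1 − (0.1 + 0.26 + 0.22 + 0.25 + 0.09) = 0.08.
By the law of total probability,
P(D) = P(D|H1)·P(H1) + P(D|H2)·P(H2) + P(D|H3)·P(H3) + P(D|H4)·P(H4) + P(D|H5)·P(H5) + P(D|H6)·P(H6)
      = 0.0133·0.08 + 0.1072·0.1 + 0.2324·0.26 + 0.2205·0.22 + 0.1344·0.25 + 0.0198·0.09
      = 0.001064 + 0.01072 + 0.060424 + 0.04851 + 0.0336 + 0.001782 = 0.1561

0.1561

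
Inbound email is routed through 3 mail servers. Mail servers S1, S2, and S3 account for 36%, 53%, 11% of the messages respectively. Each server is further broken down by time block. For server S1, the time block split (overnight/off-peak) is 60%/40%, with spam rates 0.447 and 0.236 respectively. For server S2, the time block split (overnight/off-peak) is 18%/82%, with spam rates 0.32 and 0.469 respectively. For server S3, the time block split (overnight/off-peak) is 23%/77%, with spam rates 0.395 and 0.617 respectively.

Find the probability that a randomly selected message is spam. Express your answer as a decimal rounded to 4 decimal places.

0.4271

P(S|S1) = 0.6·0.447 + 0.4·0.236 = 0.2682 + 0.0944 = 0.3626
P(S|S2) = 0.18·0.32 + 0.82·0.469 = 0.0576 + 0.38458 = 0.44218
P(S|S3) = 0.23·0.395 + 0.77·0.617 = 0.09085 + 0.47509 = 0.56594
By total probability over the outer partition,
P(S) = 0.36·0.3626 + 0.53·0.44218 + 0.11·0.56594
      = 0.130536 + 0.2343554 + 0.0622534 = 0.4271448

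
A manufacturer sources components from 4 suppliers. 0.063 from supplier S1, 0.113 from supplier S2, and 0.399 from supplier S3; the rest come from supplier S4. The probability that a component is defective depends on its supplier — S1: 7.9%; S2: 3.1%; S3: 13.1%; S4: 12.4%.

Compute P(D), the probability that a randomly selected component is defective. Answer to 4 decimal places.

P(S4) = 1 − (0.063 + 0.113 + 0.399) = 0.425.
P(D) = P(D|S1)·P(S1) + P(D|S2)·P(S2) + P(D|S3)·P(S3) + P(D|S4)·P(S4)
      = 0.079·0.063 + 0.031·0.113 + 0.131·0.399 + 0.124·0.425
      = 0.004977 + 0.003503 + 0.052269 + 0.0527 = 0.113449

P(D) ≈ 0.1134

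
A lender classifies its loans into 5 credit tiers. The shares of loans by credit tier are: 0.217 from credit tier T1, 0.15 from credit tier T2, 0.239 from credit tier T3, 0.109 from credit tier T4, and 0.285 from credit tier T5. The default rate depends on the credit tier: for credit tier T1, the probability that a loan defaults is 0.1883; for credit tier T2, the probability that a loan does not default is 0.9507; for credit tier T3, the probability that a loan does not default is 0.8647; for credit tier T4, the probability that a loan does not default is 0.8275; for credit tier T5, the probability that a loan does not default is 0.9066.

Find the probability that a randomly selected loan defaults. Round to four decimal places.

P(D) ≈ 0.1260

P(D|T2) = 1 − 0.9507 = 0.0493.
P(D|T3) = 1 − 0.8647 = 0.1353.
P(D|T4) = 1 − 0.8275 = 0.1725.
P(D|T5) = 1 − 0.9066 = 0.0934.
P(D) = P(D|T1)·P(T1) + P(D|T2)·P(T2) + P(D|T3)·P(T3) + P(D|T4)·P(T4) + P(D|T5)·P(T5)
      = 0.1883·0.217 + 0.0493·0.15 + 0.1353·0.239 + 0.1725·0.109 + 0.0934·0.285
      = 0.0408611 + 0.007395 + 0.0323367 + 0.0188025 + 0.026619 = 0.1260143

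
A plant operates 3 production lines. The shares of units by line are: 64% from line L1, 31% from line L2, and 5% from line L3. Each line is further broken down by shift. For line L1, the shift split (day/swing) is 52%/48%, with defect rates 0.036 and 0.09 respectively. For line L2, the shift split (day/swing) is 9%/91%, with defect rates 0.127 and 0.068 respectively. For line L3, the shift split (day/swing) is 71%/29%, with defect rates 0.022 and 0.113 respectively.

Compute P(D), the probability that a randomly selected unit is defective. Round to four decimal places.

P(D) ≈ 0.0648

P(D|L1) = 0.52·0.036 + 0.48·0.09 = 0.01872 + 0.0432 = 0.06192
P(D|L2) = 0.09·0.127 + 0.91·0.068 = 0.01143 + 0.06188 = 0.07331
P(D|L3) = 0.71·0.022 + 0.29·0.113 = 0.01562 + 0.03277 = 0.04839
By total probability over the outer partition,
P(D) = 0.64·0.06192 + 0.31·0.07331 + 0.05·0.04839
      = 0.0396288 + 0.0227261 + 0.0024195 = 0.0647744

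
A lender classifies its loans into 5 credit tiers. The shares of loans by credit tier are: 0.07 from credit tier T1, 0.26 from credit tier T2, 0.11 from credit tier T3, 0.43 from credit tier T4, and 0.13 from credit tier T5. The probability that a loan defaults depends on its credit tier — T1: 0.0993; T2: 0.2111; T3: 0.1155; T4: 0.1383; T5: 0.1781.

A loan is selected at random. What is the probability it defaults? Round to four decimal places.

P(D) = P(D|T1)·P(T1) + P(D|T2)·P(T2) + P(D|T3)·P(T3) + P(D|T4)·P(T4) + P(D|T5)·P(T5)
      = 0.0993·0.07 + 0.2111·0.26 + 0.1155·0.11 + 0.1383·0.43 + 0.1781·0.13
      = 0.006951 + 0.054886 + 0.012705 + 0.059469 + 0.023153 = 0.157164

P(D) ≈ 0.1572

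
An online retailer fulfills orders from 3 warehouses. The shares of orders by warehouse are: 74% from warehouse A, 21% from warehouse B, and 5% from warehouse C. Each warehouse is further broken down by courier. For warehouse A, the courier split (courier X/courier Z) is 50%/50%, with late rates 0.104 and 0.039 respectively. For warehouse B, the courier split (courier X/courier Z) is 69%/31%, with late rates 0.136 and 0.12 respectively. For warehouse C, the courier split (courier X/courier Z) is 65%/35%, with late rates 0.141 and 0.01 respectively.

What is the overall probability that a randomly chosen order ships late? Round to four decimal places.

0.0852

P(L|A) = 0.5·0.104 + 0.5·0.039 = 0.052 + 0.0195 = 0.0715
P(L|B) = 0.69·0.136 + 0.31·0.12 = 0.09384 + 0.0372 = 0.13104
P(L|C) = 0.65·0.141 + 0.35·0.01 = 0.09165 + 0.0035 = 0.09515
By total probability over the outer partition,
P(L) = 0.74·0.0715 + 0.21·0.13104 + 0.05·0.09515
      = 0.05291 + 0.0275184 + 0.0047575 = 0.0851859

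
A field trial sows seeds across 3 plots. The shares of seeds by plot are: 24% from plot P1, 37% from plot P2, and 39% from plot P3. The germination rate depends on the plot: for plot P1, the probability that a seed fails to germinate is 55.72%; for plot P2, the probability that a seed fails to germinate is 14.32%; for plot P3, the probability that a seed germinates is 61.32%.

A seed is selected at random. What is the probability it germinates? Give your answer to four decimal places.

0.6624

P(G|P1) = 1 − 0.5572 = 0.4428.
P(G|P2) = 1 − 0.1432 = 0.8568.
P(G) = P(G|P1)·P(P1) + P(G|P2)·P(P2) + P(G|P3)·P(P3)
      = 0.4428·0.24 + 0.8568·0.37 + 0.6132·0.39
      = 0.106272 + 0.317016 + 0.239148 = 0.662436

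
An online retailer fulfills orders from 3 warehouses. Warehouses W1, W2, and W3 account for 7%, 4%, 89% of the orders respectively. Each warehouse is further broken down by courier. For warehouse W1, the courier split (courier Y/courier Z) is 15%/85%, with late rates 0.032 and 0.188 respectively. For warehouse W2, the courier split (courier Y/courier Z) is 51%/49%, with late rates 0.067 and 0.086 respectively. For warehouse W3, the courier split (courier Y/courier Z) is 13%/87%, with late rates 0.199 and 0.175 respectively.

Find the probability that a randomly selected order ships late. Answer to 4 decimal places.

0.1731

P(L|W1) = 0.15·0.032 + 0.85·0.188 = 0.0048 + 0.1598 = 0.1646
P(L|W2) = 0.51·0.067 + 0.49·0.086 = 0.03417 + 0.04214 = 0.07631
P(L|W3) = 0.13·0.199 + 0.87·0.175 = 0.02587 + 0.15225 = 0.17812
By total probability over the outer partition,
P(L) = 0.07·0.1646 + 0.04·0.07631 + 0.89·0.17812
      = 0.011522 + 0.0030524 + 0.1585268 = 0.1731012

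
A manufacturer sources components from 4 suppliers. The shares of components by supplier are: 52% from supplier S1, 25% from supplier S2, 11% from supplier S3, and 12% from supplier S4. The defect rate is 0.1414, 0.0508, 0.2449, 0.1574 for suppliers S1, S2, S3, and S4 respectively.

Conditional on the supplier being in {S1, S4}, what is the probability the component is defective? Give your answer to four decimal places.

Let S = {S1, S4}.
P(S) = 0.52 + 0.12 = 0.64.
P(D ∩ S) = 0.1414·0.52 + 0.1574·0.12 = 0.073528 + 0.018888 = 0.092416.
P(D | S) = 0.092416 / 0.64 = 0.144400…

P(D|S) ≈ 0.1444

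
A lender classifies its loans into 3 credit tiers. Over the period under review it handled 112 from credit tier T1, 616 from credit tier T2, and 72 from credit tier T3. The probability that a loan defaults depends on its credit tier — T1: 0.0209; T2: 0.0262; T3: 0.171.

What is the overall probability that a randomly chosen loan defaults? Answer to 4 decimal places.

Total: 112 + 616 + 72 = 800.
P(T1) = 112/800 = 0.14. P(T2) = 616/800 = 0.77. P(T3) = 72/800 = 0.09.
Summing over the partition,
P(D) = P(D|T1)·P(T1) + P(D|T2)·P(T2) + P(D|T3)·P(T3)
      = 0.0209·0.14 + 0.0262·0.77 + 0.171·0.09
      = 0.002926 + 0.020174 + 0.01539 = 0.03849

0.0385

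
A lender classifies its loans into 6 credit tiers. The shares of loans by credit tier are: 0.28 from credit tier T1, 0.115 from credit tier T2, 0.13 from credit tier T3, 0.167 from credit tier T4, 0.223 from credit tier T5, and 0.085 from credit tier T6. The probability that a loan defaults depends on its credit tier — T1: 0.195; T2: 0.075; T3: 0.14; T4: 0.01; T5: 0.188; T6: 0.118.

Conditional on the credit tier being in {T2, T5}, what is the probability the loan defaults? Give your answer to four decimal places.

P(D|S) ≈ 0.1496

Let S = {T2, T5}.
P(S) = 0.115 + 0.223 = 0.338.
P(D ∩ S) = 0.075·0.115 + 0.188·0.223 = 0.008625 + 0.041924 = 0.050549.
P(D | S) = 0.050549 / 0.338 = 0.149553…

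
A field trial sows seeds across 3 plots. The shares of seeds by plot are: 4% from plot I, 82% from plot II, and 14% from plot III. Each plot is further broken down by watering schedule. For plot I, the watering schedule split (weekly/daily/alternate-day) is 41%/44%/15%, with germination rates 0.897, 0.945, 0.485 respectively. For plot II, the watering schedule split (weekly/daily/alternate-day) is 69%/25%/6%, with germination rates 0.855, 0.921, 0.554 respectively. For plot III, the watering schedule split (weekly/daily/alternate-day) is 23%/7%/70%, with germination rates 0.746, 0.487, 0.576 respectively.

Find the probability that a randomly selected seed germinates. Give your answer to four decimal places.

P(G|I) = 0.41·0.897 + 0.44·0.945 + 0.15·0.485 = 0.36777 + 0.4158 + 0.07275 = 0.85632
P(G|II) = 0.69·0.855 + 0.25·0.921 + 0.06·0.554 = 0.58995 + 0.23025 + 0.03324 = 0.85344
P(G|III) = 0.23·0.746 + 0.07·0.487 + 0.7·0.576 = 0.17158 + 0.03409 + 0.4032 = 0.60887
By total probability over the outer partition,
P(G) = 0.04·0.85632 + 0.82·0.85344 + 0.14·0.60887
      = 0.0342528 + 0.6998208 + 0.0852418 = 0.8193154

0.8193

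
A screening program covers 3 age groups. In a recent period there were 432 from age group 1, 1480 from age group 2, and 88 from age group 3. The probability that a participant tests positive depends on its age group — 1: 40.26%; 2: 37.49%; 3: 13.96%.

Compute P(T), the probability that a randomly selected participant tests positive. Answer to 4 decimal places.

P(T) ≈ 0.3705

Total: 432 + 1480 + 88 = 2000.
P(1) = 432/2000 = 0.216. P(2) = 1480/2000 = 0.74. P(3) = 88/2000 = 0.044.
P(T) = P(T|1)·P(1) + P(T|2)·P(2) + P(T|3)·P(3)
      = 0.4026·0.216 + 0.3749·0.74 + 0.1396·0.044
      = 0.0869616 + 0.277426 + 0.0061424 = 0.37053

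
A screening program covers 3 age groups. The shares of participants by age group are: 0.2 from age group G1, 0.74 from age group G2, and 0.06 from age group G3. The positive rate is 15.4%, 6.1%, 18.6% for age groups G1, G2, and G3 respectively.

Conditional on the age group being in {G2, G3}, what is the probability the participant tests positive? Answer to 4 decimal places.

0.0704

Let S = {G2, G3}.
P(S) = 0.74 + 0.06 = 0.8.
P(T ∩ S) = 0.061·0.74 + 0.186·0.06 = 0.04514 + 0.01116 = 0.0563.
P(T | S) = 0.0563 / 0.8 = 0.070375…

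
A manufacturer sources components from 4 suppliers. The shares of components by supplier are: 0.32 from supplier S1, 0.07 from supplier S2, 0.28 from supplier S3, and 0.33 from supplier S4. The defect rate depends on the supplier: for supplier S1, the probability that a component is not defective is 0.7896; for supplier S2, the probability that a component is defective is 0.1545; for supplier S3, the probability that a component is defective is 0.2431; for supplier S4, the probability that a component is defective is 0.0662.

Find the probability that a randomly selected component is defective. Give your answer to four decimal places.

P(D) ≈ 0.1681

P(D|S1) = 1 − 0.7896 = 0.2104.
P(D) = P(D|S1)·P(S1) + P(D|S2)·P(S2) + P(D|S3)·P(S3) + P(D|S4)·P(S4)
      = 0.2104·0.32 + 0.1545·0.07 + 0.2431·0.28 + 0.0662·0.33
      = 0.067328 + 0.010815 + 0.068068 + 0.021846 = 0.168057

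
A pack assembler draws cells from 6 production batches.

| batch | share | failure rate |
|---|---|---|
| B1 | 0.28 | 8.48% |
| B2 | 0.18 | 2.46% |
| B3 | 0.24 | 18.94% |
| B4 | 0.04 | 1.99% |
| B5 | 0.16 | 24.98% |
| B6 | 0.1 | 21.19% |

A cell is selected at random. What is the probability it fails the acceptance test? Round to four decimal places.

0.1356

Using total probability over the partition,
P(F) = P(F|B1)·P(B1) + P(F|B2)·P(B2) + P(F|B3)·P(B3) + P(F|B4)·P(B4) + P(F|B5)·P(B5) + P(F|B6)·P(B6)
      = 0.0848·0.28 + 0.0246·0.18 + 0.1894·0.24 + 0.0199·0.04 + 0.2498·0.16 + 0.2119·0.1
      = 0.023744 + 0.004428 + 0.045456 + 0.000796 + 0.039968 + 0.02119 = 0.135582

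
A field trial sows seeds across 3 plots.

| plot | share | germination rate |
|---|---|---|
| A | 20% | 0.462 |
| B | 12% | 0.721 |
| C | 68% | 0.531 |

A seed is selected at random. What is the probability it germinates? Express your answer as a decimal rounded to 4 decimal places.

By the law of total probability,
P(G) = P(G|A)·P(A) + P(G|B)·P(B) + P(G|C)·P(C)
      = 0.462·0.2 + 0.721·0.12 + 0.531·0.68
      = 0.0924 + 0.08652 + 0.36108 = 0.54

0.5400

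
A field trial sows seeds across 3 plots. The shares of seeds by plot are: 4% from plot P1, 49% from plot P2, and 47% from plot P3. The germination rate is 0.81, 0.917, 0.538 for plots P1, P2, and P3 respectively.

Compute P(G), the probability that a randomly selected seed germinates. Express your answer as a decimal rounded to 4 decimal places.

0.7346

Summing over the partition,
P(G) = P(G|P1)·P(P1) + P(G|P2)·P(P2) + P(G|P3)·P(P3)
      = 0.81·0.04 + 0.917·0.49 + 0.538·0.47
      = 0.0324 + 0.44933 + 0.25286 = 0.73459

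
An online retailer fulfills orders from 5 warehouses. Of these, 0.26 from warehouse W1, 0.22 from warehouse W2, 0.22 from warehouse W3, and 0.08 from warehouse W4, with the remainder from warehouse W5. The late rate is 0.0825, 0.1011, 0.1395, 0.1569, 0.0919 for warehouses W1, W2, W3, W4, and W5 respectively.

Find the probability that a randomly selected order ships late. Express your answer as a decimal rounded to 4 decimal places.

P(W5) = 1 − (0.26 + 0.22 + 0.22 + 0.08) = 0.22.
P(L) = P(L|W1)·P(W1) + P(L|W2)·P(W2) + P(L|W3)·P(W3) + P(L|W4)·P(W4) + P(L|W5)·P(W5)
      = 0.0825·0.26 + 0.1011·0.22 + 0.1395·0.22 + 0.1569·0.08 + 0.0919·0.22
      = 0.02145 + 0.022242 + 0.03069 + 0.012552 + 0.020218 = 0.107152

P(L) ≈ 0.1072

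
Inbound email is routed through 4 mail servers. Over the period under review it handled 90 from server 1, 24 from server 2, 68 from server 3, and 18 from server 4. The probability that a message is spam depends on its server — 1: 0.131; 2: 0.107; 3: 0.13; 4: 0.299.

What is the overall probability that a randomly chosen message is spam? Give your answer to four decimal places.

0.1429

Total: 90 + 24 + 68 + 18 = 200.
P(1) = 90/200 = 0.45. P(2) = 24/200 = 0.12. P(3) = 68/200 = 0.34. P(4) = 18/200 = 0.09.
P(S) = P(S|1)·P(1) + P(S|2)·P(2) + P(S|3)·P(3) + P(S|4)·P(4)
      = 0.131·0.45 + 0.107·0.12 + 0.13·0.34 + 0.299·0.09
      = 0.05895 + 0.01284 + 0.0442 + 0.02691 = 0.1429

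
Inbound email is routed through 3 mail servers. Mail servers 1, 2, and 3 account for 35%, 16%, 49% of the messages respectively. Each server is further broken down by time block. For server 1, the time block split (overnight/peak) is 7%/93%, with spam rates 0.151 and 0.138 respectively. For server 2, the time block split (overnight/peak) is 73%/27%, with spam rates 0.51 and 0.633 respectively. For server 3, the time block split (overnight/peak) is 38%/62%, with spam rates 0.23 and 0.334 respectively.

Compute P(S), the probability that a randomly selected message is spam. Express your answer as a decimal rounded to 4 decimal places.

P(S|1) = 0.07·0.151 + 0.93·0.138 = 0.01057 + 0.12834 = 0.13891
P(S|2) = 0.73·0.51 + 0.27·0.633 = 0.3723 + 0.17091 = 0.54321
P(S|3) = 0.38·0.23 + 0.62·0.334 = 0.0874 + 0.20708 = 0.29448
By total probability over the outer partition,
P(S) = 0.35·0.13891 + 0.16·0.54321 + 0.49·0.29448
      = 0.0486185 + 0.0869136 + 0.1442952 = 0.2798273

P(S) ≈ 0.2798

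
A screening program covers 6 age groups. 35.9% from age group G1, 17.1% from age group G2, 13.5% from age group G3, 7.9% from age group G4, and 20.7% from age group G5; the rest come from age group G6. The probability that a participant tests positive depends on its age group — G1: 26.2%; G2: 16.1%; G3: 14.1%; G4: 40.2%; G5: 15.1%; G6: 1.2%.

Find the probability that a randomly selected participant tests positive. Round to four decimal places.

P(G6) = 1 − (0.359 + 0.171 + 0.135 + 0.079 + 0.207) = 0.049.
Using total probability over the partition,
P(T) = P(T|G1)·P(G1) + P(T|G2)·P(G2) + P(T|G3)·P(G3) + P(T|G4)·P(G4) + P(T|G5)·P(G5) + P(T|G6)·P(G6)
      = 0.262·0.359 + 0.161·0.171 + 0.141·0.135 + 0.402·0.079 + 0.151·0.207 + 0.012·0.049
      = 0.094058 + 0.027531 + 0.019035 + 0.031758 + 0.031257 + 0.000588 = 0.204227

P(T) ≈ 0.2042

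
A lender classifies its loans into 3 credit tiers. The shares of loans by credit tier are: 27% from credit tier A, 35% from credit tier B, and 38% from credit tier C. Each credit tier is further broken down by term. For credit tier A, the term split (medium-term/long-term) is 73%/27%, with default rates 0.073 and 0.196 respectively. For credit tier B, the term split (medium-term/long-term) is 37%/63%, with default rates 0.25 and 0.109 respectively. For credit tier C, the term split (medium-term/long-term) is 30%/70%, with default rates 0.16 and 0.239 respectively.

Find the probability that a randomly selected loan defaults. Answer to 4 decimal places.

P(D|A) = 0.73·0.073 + 0.27·0.196 = 0.05329 + 0.05292 = 0.10621
P(D|B) = 0.37·0.25 + 0.63·0.109 = 0.0925 + 0.06867 = 0.16117
P(D|C) = 0.3·0.16 + 0.7·0.239 = 0.048 + 0.1673 = 0.2153
By total probability over the outer partition,
P(D) = 0.27·0.10621 + 0.35·0.16117 + 0.38·0.2153
      = 0.0286767 + 0.0564095 + 0.081814 = 0.1669002

P(D) ≈ 0.1669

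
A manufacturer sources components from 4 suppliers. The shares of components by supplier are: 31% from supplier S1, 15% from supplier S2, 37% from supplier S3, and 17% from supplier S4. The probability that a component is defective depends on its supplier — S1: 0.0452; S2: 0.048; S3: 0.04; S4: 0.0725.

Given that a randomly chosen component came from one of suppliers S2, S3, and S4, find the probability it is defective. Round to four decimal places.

P(D|S) ≈ 0.0497

Let S = {S2, S3, S4}.
P(S) = 0.15 + 0.37 + 0.17 = 0.69.
P(D ∩ S) = 0.048·0.15 + 0.04·0.37 + 0.0725·0.17 = 0.0072 + 0.0148 + 0.012325 = 0.034325.
P(D | S) = 0.034325 / 0.69 = 0.049746…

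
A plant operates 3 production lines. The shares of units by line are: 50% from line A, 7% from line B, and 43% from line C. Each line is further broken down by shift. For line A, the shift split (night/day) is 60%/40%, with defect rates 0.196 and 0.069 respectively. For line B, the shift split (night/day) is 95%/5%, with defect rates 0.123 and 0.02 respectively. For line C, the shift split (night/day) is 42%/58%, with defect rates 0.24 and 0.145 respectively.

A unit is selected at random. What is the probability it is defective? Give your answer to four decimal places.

P(D|A) = 0.6·0.196 + 0.4·0.069 = 0.1176 + 0.0276 = 0.1452
P(D|B) = 0.95·0.123 + 0.05·0.02 = 0.11685 + 0.001 = 0.11785
P(D|C) = 0.42·0.24 + 0.58·0.145 = 0.1008 + 0.0841 = 0.1849
Then overall,
P(D) = 0.5·0.1452 + 0.07·0.11785 + 0.43·0.1849
      = 0.0726 + 0.0082495 + 0.079507 = 0.1603565

0.1604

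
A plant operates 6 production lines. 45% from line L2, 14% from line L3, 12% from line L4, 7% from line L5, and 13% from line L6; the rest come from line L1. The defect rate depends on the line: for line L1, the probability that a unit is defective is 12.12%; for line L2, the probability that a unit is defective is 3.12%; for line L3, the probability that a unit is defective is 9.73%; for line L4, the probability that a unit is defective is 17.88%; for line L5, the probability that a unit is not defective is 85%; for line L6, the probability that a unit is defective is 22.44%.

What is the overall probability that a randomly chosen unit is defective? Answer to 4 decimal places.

0.0997

P(L1) = 1 − (0.45 + 0.14 + 0.12 + 0.07 + 0.13) = 0.09.
P(D|L5) = 1 − 0.85 = 0.15.
By the law of total probability,
P(D) = P(D|L1)·P(L1) + P(D|L2)·P(L2) + P(D|L3)·P(L3) + P(D|L4)·P(L4) + P(D|L5)·P(L5) + P(D|L6)·P(L6)
      = 0.1212·0.09 + 0.0312·0.45 + 0.0973·0.14 + 0.1788·0.12 + 0.15·0.07 + 0.2244·0.13
      = 0.010908 + 0.01404 + 0.013622 + 0.021456 + 0.0105 + 0.029172 = 0.099698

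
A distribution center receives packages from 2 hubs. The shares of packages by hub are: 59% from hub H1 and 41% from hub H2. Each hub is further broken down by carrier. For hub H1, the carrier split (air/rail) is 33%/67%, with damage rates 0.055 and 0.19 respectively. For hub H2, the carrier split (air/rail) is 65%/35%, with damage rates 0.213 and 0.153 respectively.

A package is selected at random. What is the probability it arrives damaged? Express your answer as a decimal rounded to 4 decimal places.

P(D) ≈ 0.1645

P(D|H1) = 0.33·0.055 + 0.67·0.19 = 0.01815 + 0.1273 = 0.14545
P(D|H2) = 0.65·0.213 + 0.35·0.153 = 0.13845 + 0.05355 = 0.192
By total probability over the outer partition,
P(D) = 0.59·0.14545 + 0.41·0.192
      = 0.0858155 + 0.07872 = 0.1645355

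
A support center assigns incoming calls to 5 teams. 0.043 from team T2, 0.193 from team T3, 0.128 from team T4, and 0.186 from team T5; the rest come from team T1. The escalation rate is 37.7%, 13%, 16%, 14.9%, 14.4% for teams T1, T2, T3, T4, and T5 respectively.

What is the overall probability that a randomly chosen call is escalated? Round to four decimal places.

P(E) ≈ 0.2520

P(T1) = 1 − (0.043 + 0.193 + 0.128 + 0.186) = 0.45.
Summing over the partition,
P(E) = P(E|T1)·P(T1) + P(E|T2)·P(T2) + P(E|T3)·P(T3) + P(E|T4)·P(T4) + P(E|T5)·P(T5)
      = 0.377·0.45 + 0.13·0.043 + 0.16·0.193 + 0.149·0.128 + 0.144·0.186
      = 0.16965 + 0.00559 + 0.03088 + 0.019072 + 0.026784 = 0.251976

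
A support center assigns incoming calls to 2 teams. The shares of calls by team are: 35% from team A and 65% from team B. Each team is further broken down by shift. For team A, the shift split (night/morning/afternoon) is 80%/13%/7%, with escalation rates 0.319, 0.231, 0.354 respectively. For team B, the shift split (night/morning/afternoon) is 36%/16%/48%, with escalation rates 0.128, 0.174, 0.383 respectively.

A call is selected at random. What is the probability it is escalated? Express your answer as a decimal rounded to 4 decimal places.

P(E|A) = 0.8·0.319 + 0.13·0.231 + 0.07·0.354 = 0.2552 + 0.03003 + 0.02478 = 0.31001
P(E|B) = 0.36·0.128 + 0.16·0.174 + 0.48·0.383 = 0.04608 + 0.02784 + 0.18384 = 0.25776
By total probability over the outer partition,
P(E) = 0.35·0.31001 + 0.65·0.25776
      = 0.1085035 + 0.167544 = 0.2760475

P(E) ≈ 0.2760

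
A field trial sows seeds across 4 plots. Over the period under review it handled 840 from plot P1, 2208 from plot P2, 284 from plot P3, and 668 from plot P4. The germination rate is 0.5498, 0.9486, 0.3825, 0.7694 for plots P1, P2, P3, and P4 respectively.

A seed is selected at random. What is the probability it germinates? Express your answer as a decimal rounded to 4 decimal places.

Total: 840 + 2208 + 284 + 668 = 4000.
P(P1) = 840/4000 = 0.21. P(P2) = 2208/4000 = 0.552. P(P3) = 284/4000 = 0.071. P(P4) = 668/4000 = 0.167.
P(G) = P(G|P1)·P(P1) + P(G|P2)·P(P2) + P(G|P3)·P(P3) + P(G|P4)·P(P4)
      = 0.5498·0.21 + 0.9486·0.552 + 0.3825·0.071 + 0.7694·0.167
      = 0.115458 + 0.5236272 + 0.0271575 + 0.1284898 = 0.7947325

P(G) ≈ 0.7947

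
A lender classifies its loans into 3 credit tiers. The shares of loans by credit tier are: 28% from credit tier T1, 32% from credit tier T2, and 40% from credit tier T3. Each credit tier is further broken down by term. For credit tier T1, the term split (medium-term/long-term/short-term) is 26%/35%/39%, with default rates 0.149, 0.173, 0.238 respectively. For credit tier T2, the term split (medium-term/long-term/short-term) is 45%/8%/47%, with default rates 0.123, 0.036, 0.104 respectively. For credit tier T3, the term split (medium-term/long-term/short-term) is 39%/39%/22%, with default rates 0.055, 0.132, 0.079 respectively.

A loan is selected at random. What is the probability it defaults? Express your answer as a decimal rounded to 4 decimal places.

P(D|T1) = 0.26·0.149 + 0.35·0.173 + 0.39·0.238 = 0.03874 + 0.06055 + 0.09282 = 0.19211
P(D|T2) = 0.45·0.123 + 0.08·0.036 + 0.47·0.104 = 0.05535 + 0.00288 + 0.04888 = 0.10711
P(D|T3) = 0.39·0.055 + 0.39·0.132 + 0.22·0.079 = 0.02145 + 0.05148 + 0.01738 = 0.09031
By total probability over the outer partition,
P(D) = 0.28·0.19211 + 0.32·0.10711 + 0.4·0.09031
      = 0.0537908 + 0.0342752 + 0.036124 = 0.12419

0.1242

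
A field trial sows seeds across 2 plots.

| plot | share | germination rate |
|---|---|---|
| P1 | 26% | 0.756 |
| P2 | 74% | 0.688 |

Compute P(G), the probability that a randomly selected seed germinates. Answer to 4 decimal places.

P(G) ≈ 0.7057

Using total probability over the partition,
P(G) = P(G|P1)·P(P1) + P(G|P2)·P(P2)
      = 0.756·0.26 + 0.688·0.74
      = 0.19656 + 0.50912 = 0.70568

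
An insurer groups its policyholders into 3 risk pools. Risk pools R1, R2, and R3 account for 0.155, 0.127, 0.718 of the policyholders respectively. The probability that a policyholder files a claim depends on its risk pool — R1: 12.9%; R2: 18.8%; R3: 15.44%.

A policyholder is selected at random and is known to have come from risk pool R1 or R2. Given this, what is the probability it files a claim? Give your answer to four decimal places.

P(C|S) ≈ 0.1556

Let S = {R1, R2}.
P(S) = 0.155 + 0.127 = 0.282.
P(C ∩ S) = 0.129·0.155 + 0.188·0.127 = 0.019995 + 0.023876 = 0.043871.
P(C | S) = 0.043871 / 0.282 = 0.155571…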